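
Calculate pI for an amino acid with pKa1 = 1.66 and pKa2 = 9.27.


pI = (pKa1 + pKa2) / 2
pI = (1.66 + 9.27) / 2
pI = 5.465

5.465


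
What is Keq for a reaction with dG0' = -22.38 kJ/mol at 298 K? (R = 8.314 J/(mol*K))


Keq = exp(-dG0 * 1000 / (R * T))
Keq = exp(-(-22.38) * 1000 / (8.314 * 298))
Keq = 8375.2582

8375.2582


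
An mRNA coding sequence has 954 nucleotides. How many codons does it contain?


codons = nucleotides / 3
codons = 954 / 3 = 318

318


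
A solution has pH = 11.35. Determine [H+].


[H+] = 10^(-pH)
[H+] = 10^(-11.35)
[H+] = 4.467e-12 M

4.467e-12 M


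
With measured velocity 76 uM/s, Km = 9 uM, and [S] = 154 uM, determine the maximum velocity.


Vmax = v * (Km + [S]) / [S]
Vmax = 76 * (9 + 154) / 154
Vmax = 80.4416 uM/s

80.4416 uM/s


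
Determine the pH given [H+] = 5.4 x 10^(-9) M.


pH = -log10([H+])
pH = -log10(5.4 x 10^(-9))
pH = 8.2676

8.2676


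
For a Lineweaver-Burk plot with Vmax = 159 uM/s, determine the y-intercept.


y-intercept = 1/Vmax
= 1/159
= 0.0063 s/uM

0.0063 s/uM


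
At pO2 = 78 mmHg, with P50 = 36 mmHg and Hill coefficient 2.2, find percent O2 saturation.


Y = pO2^n / (P50^n + pO2^n)
Y = 78^2.2 / (36^2.2 + 78^2.2)
Y = 84.57%

84.57%


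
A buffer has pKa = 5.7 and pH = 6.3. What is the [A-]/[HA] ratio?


[A-]/[HA] = 10^(pH - pKa)
= 10^(6.3 - 5.7)
= 3.9811

3.9811


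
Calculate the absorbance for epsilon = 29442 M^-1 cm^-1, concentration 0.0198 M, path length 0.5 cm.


A = epsilon * c * l
A = 29442 * 0.0198 * 0.5
A = 291.4758

291.4758


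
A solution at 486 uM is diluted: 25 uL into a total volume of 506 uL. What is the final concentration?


C2 = C1 * V1 / V2
C2 = 486 * 25 / 506
C2 = 24.0119 uM

24.0119 uM


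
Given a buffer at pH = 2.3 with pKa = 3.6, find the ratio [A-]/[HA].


[A-]/[HA] = 10^(pH - pKa)
= 10^(2.3 - 3.6)
= 0.0501

0.0501


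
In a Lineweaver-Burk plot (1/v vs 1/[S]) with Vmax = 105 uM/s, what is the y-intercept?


y-intercept = 1/Vmax
= 1/105
= 0.0095 s/uM

0.0095 s/uM


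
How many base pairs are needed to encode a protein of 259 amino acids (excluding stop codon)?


Each amino acid = 1 codon = 3 bp
bp = 259 * 3 = 777 bp

777 bp


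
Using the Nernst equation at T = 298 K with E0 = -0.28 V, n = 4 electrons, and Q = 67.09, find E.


E = E0 - (RT/nF) * ln(Q)
E = -0.28 - (8.314 * 298 / (4 * 96485)) * ln(67.09)
E = -0.307 V

-0.307 V


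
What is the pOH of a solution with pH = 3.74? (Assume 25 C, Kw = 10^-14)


pOH = 14 - pH
pOH = 14 - 3.74
pOH = 10.26

10.26


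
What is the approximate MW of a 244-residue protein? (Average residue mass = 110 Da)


MW = n_residues * 110 Da
MW = 244 * 110
MW = 26840 Da

26840 Da


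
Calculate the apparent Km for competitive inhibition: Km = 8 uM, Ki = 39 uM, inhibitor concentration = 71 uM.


Km_app = Km * (1 + [I]/Ki)
Km_app = 8 * (1 + 71/39)
Km_app = 22.5641 uM

22.5641 uM


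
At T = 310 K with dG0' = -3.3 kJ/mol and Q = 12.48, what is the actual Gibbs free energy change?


dG = dG0' + RT * ln(Q) / 1000
dG = -3.3 + 8.314 * 310 * ln(12.48) / 1000
dG = 3.2055 kJ/mol

3.2055 kJ/mol


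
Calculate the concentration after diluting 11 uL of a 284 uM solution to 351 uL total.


C2 = C1 * V1 / V2
C2 = 284 * 11 / 351
C2 = 8.9003 uM

8.9003 uM


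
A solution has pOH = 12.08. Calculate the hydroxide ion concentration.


[OH-] = 10^(-pOH)
[OH-] = 10^(-12.08)
[OH-] = 8.318e-13 M

8.318e-13 M


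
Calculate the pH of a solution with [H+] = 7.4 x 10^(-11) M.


pH = -log10([H+])
pH = -log10(7.4 x 10^(-11))
pH = 10.1308

10.1308


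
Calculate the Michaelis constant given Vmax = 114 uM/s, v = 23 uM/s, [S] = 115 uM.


Km = [S] * (Vmax - v) / v
Km = 115 * (114 - 23) / 23
Km = 455.0 uM

455.0 uM


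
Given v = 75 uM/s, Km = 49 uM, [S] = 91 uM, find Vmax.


Vmax = v * (Km + [S]) / [S]
Vmax = 75 * (49 + 91) / 91
Vmax = 115.3846 uM/s

115.3846 uM/s


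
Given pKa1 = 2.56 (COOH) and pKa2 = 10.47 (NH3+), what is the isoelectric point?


pI = (pKa1 + pKa2) / 2
pI = (2.56 + 10.47) / 2
pI = 6.515

6.515


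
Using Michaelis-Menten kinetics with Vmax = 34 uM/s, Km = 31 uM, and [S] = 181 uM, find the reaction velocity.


v = Vmax * [S] / (Km + [S])
v = 34 * 181 / (31 + 181)
v = 29.0283 uM/s

29.0283 uM/s


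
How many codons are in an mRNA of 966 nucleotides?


codons = nucleotides / 3
codons = 966 / 3 = 322

322


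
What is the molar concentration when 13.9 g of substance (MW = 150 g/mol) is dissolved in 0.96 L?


C = (mass / MW) / volume
C = (13.9 / 150) / 0.96
C = 0.0965 M

0.0965 M


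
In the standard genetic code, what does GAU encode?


Standard genetic code lookup.
Codon GAU -> Asp

Asp


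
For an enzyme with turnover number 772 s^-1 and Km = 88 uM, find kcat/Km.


Catalytic efficiency = kcat / Km
= 772 / 88
= 8.7727 uM^-1*s^-1

8.7727 uM^-1*s^-1


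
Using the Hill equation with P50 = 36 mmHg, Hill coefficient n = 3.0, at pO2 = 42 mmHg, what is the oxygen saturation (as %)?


Y = pO2^n / (P50^n + pO2^n)
Y = 42^3.0 / (36^3.0 + 42^3.0)
Y = 61.36%

61.36%


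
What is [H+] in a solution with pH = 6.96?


[H+] = 10^(-pH)
[H+] = 10^(-6.96)
[H+] = 1.096e-07 M

1.096e-07 M


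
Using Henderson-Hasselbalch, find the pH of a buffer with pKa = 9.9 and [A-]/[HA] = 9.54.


pH = pKa + log10([A-]/[HA])
pH = 9.9 + log10(9.54)
pH = 10.8795

10.8795


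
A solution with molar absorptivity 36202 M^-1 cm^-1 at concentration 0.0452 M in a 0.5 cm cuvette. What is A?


A = epsilon * c * l
A = 36202 * 0.0452 * 0.5
A = 818.1652

818.1652


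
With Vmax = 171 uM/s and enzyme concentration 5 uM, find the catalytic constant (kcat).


kcat = Vmax / [E]t
kcat = 171 / 5
kcat = 34.2 s^-1

34.2 s^-1


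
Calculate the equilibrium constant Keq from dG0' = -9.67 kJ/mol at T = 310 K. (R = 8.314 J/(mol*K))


Keq = exp(-dG0 * 1000 / (R * T))
Keq = exp(-(-9.67) * 1000 / (8.314 * 310))
Keq = 42.6032

42.6032


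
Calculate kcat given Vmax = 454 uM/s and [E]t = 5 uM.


kcat = Vmax / [E]t
kcat = 454 / 5
kcat = 90.8 s^-1

90.8 s^-1


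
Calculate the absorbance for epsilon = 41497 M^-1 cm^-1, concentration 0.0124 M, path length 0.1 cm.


A = epsilon * c * l
A = 41497 * 0.0124 * 0.1
A = 51.4563

51.4563


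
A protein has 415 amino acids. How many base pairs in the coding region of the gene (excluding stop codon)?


Each amino acid = 1 codon = 3 bp
bp = 415 * 3 = 1245 bp

1245 bp


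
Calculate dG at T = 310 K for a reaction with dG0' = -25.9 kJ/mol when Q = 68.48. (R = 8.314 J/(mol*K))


dG = dG0' + RT * ln(Q) / 1000
dG = -25.9 + 8.314 * 310 * ln(68.48) / 1000
dG = -15.0068 kJ/mol

-15.0068 kJ/mol


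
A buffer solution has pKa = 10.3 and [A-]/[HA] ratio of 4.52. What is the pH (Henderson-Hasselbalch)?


pH = pKa + log10([A-]/[HA])
pH = 10.3 + log10(4.52)
pH = 10.9551

10.9551


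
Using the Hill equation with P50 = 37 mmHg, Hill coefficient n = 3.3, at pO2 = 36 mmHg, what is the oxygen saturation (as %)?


Y = pO2^n / (P50^n + pO2^n)
Y = 36^3.3 / (37^3.3 + 36^3.3)
Y = 47.74%

47.74%


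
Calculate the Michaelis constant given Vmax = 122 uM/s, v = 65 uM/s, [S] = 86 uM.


Km = [S] * (Vmax - v) / v
Km = 86 * (122 - 65) / 65
Km = 75.4154 uM

75.4154 uM


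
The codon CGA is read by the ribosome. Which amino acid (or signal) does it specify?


Standard genetic code lookup.
Codon CGA -> Arg

Arg


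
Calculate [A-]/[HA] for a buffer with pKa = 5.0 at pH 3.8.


[A-]/[HA] = 10^(pH - pKa)
= 10^(3.8 - 5.0)
= 0.0631

0.0631


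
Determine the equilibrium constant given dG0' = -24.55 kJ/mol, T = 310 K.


Keq = exp(-dG0 * 1000 / (R * T))
Keq = exp(-(-24.55) * 1000 / (8.314 * 310))
Keq = 13702.3764

13702.3764


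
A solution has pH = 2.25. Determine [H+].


[H+] = 10^(-pH)
[H+] = 10^(-2.25)
[H+] = 0.0056 M

0.0056 M


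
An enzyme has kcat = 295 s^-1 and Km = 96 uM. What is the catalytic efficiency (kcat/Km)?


Catalytic efficiency = kcat / Km
= 295 / 96
= 3.0729 uM^-1*s^-1

3.0729 uM^-1*s^-1


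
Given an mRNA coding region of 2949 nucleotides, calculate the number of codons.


codons = nucleotides / 3
codons = 2949 / 3 = 983

983


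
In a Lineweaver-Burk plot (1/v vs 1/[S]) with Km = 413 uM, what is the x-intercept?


x-intercept = -1/Km
= -1/413
= -0.0024 1/uM

-0.0024 1/uM


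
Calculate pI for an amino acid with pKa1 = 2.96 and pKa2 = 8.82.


pI = (pKa1 + pKa2) / 2
pI = (2.96 + 8.82) / 2
pI = 5.89

5.89


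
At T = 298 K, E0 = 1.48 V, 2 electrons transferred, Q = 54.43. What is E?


E = E0 - (RT/nF) * ln(Q)
E = 1.48 - (8.314 * 298 / (2 * 96485)) * ln(54.43)
E = 1.4287 V

1.4287 V


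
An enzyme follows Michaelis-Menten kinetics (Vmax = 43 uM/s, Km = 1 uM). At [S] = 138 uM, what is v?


v = Vmax * [S] / (Km + [S])
v = 43 * 138 / (1 + 138)
v = 42.6906 uM/s

42.6906 uM/s


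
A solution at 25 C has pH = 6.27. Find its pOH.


pOH = 14 - pH
pOH = 14 - 6.27
pOH = 7.73

7.73


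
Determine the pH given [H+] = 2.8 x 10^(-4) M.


pH = -log10([H+])
pH = -log10(2.8 x 10^(-4))
pH = 3.5528

3.5528


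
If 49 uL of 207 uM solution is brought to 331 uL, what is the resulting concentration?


C2 = C1 * V1 / V2
C2 = 207 * 49 / 331
C2 = 30.6435 uM

30.6435 uM


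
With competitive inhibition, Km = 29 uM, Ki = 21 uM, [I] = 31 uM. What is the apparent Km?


Km_app = Km * (1 + [I]/Ki)
Km_app = 29 * (1 + 31/21)
Km_app = 71.8095 uM

71.8095 uM


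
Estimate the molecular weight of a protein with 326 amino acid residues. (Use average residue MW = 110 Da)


MW = n_residues * 110 Da
MW = 326 * 110
MW = 35860 Da

35860 Da


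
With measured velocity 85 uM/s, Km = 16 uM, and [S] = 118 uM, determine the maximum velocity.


Vmax = v * (Km + [S]) / [S]
Vmax = 85 * (16 + 118) / 118
Vmax = 96.5254 uM/s

96.5254 uM/s


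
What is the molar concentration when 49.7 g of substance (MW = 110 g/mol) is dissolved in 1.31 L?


C = (mass / MW) / volume
C = (49.7 / 110) / 1.31
C = 0.3449 M

0.3449 M


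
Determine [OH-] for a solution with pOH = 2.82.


[OH-] = 10^(-pOH)
[OH-] = 10^(-2.82)
[OH-] = 0.0015 M

0.0015 M


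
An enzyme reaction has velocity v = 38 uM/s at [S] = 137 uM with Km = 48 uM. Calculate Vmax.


Vmax = v * (Km + [S]) / [S]
Vmax = 38 * (48 + 137) / 137
Vmax = 51.3139 uM/s

51.3139 uM/s


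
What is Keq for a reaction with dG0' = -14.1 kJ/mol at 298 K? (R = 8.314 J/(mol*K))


Keq = exp(-dG0 * 1000 / (R * T))
Keq = exp(-(-14.1) * 1000 / (8.314 * 298))
Keq = 296.2061

296.2061


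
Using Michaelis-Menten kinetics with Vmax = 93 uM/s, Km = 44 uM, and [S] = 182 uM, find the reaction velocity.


v = Vmax * [S] / (Km + [S])
v = 93 * 182 / (44 + 182)
v = 74.8938 uM/s

74.8938 uM/s


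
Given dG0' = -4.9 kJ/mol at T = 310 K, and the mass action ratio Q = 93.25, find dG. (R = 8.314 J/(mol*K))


dG = dG0' + RT * ln(Q) / 1000
dG = -4.9 + 8.314 * 310 * ln(93.25) / 1000
dG = 6.789 kJ/mol

6.789 kJ/mol


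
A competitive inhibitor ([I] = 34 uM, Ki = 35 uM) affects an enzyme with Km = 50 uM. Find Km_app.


Km_app = Km * (1 + [I]/Ki)
Km_app = 50 * (1 + 34/35)
Km_app = 98.5714 uM

98.5714 uM


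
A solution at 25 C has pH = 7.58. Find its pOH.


pOH = 14 - pH
pOH = 14 - 7.58
pOH = 6.42

6.42


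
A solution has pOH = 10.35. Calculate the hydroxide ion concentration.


[OH-] = 10^(-pOH)
[OH-] = 10^(-10.35)
[OH-] = 4.467e-11 M

4.467e-11 M


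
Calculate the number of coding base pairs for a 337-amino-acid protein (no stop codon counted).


Each amino acid = 1 codon = 3 bp
bp = 337 * 3 = 1011 bp

1011 bp


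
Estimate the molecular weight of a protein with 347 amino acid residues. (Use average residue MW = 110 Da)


MW = n_residues * 110 Da
MW = 347 * 110
MW = 38170 Da

38170 Da


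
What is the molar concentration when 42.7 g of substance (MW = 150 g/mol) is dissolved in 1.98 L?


C = (mass / MW) / volume
C = (42.7 / 150) / 1.98
C = 0.1438 M

0.1438 M


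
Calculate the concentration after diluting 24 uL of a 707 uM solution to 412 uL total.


C2 = C1 * V1 / V2
C2 = 707 * 24 / 412
C2 = 41.1845 uM

41.1845 uM


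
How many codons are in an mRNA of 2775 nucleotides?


codons = nucleotides / 3
codons = 2775 / 3 = 925

925


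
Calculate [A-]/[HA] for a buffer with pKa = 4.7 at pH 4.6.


[A-]/[HA] = 10^(pH - pKa)
= 10^(4.6 - 4.7)
= 0.7943

0.7943


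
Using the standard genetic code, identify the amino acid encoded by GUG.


Standard genetic code lookup.
Codon GUG -> Val

Val


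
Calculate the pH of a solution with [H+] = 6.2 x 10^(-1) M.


pH = -log10([H+])
pH = -log10(6.2 x 10^(-1))
pH = 0.2076

0.2076


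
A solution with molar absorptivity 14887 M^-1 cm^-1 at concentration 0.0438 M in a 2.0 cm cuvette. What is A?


A = epsilon * c * l
A = 14887 * 0.0438 * 2.0
A = 1304.1012

1304.1012


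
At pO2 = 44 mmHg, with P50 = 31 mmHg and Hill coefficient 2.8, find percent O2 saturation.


Y = pO2^n / (P50^n + pO2^n)
Y = 44^2.8 / (31^2.8 + 44^2.8)
Y = 72.72%

72.72%


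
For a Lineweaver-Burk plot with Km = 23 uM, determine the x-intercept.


x-intercept = -1/Km
= -1/23
= -0.0435 1/uM

-0.0435 1/uM


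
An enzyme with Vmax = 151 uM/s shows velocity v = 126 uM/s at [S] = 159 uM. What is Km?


Km = [S] * (Vmax - v) / v
Km = 159 * (151 - 126) / 126
Km = 31.5476 uM

31.5476 uM


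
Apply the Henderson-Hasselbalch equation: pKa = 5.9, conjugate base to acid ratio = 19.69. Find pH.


pH = pKa + log10([A-]/[HA])
pH = 5.9 + log10(19.69)
pH = 7.1942

7.1942


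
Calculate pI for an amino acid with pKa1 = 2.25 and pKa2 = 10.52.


pI = (pKa1 + pKa2) / 2
pI = (2.25 + 10.52) / 2
pI = 6.385

6.385


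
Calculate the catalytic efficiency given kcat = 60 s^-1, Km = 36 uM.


Catalytic efficiency = kcat / Km
= 60 / 36
= 1.6667 uM^-1*s^-1

1.6667 uM^-1*s^-1


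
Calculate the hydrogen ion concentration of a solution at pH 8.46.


[H+] = 10^(-pH)
[H+] = 10^(-8.46)
[H+] = 3.467e-09 M

3.467e-09 M


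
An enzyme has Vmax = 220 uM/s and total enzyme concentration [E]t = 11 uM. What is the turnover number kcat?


kcat = Vmax / [E]t
kcat = 220 / 11
kcat = 20.0 s^-1

20.0 s^-1


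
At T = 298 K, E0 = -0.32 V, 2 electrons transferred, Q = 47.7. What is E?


E = E0 - (RT/nF) * ln(Q)
E = -0.32 - (8.314 * 298 / (2 * 96485)) * ln(47.7)
E = -0.3696 V

-0.3696 V


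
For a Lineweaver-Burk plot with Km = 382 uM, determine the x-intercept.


x-intercept = -1/Km
= -1/382
= -0.0026 1/uM

-0.0026 1/uM


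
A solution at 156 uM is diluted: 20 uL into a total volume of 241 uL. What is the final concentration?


C2 = C1 * V1 / V2
C2 = 156 * 20 / 241
C2 = 12.9461 uM

12.9461 uM


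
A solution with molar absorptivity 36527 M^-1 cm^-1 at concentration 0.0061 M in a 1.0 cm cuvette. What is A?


A = epsilon * c * l
A = 36527 * 0.0061 * 1.0
A = 222.8147

222.8147


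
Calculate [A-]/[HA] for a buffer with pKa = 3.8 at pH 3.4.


[A-]/[HA] = 10^(pH - pKa)
= 10^(3.4 - 3.8)
= 0.3981

0.3981


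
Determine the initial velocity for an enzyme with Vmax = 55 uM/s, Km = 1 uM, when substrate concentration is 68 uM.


v = Vmax * [S] / (Km + [S])
v = 55 * 68 / (1 + 68)
v = 54.2029 uM/s

54.2029 uM/s


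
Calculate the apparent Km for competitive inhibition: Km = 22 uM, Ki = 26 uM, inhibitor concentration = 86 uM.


Km_app = Km * (1 + [I]/Ki)
Km_app = 22 * (1 + 86/26)
Km_app = 94.7692 uM

94.7692 uM


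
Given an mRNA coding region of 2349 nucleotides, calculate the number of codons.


codons = nucleotides / 3
codons = 2349 / 3 = 783

783


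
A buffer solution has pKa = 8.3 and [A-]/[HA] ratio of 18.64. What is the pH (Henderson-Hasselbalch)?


pH = pKa + log10([A-]/[HA])
pH = 8.3 + log10(18.64)
pH = 9.5704

9.5704


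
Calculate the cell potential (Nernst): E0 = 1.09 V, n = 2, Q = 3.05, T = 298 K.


E = E0 - (RT/nF) * ln(Q)
E = 1.09 - (8.314 * 298 / (2 * 96485)) * ln(3.05)
E = 1.0757 V

1.0757 V


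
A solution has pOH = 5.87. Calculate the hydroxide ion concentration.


[OH-] = 10^(-pOH)
[OH-] = 10^(-5.87)
[OH-] = 1.349e-06 M

1.349e-06 M


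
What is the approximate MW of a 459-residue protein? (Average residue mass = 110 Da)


MW = n_residues * 110 Da
MW = 459 * 110
MW = 50490 Da

50490 Da


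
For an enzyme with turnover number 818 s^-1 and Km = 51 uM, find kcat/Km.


Catalytic efficiency = kcat / Km
= 818 / 51
= 16.0392 uM^-1*s^-1

16.0392 uM^-1*s^-1


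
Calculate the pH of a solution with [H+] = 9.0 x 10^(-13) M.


pH = -log10([H+])
pH = -log10(9.0 x 10^(-13))
pH = 12.0458

12.0458


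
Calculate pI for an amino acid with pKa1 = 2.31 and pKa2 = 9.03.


pI = (pKa1 + pKa2) / 2
pI = (2.31 + 9.03) / 2
pI = 5.67

5.67


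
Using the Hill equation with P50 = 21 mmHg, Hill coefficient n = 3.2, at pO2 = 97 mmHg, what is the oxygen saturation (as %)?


Y = pO2^n / (P50^n + pO2^n)
Y = 97^3.2 / (21^3.2 + 97^3.2)
Y = 99.26%

99.26%


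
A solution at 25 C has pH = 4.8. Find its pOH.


pOH = 14 - pH
pOH = 14 - 4.8
pOH = 9.2

9.2


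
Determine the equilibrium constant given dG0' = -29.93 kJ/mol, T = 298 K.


Keq = exp(-dG0 * 1000 / (R * T))
Keq = exp(-(-29.93) * 1000 / (8.314 * 298))
Keq = 176376.3714

176376.3714


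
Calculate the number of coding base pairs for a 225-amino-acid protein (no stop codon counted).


Each amino acid = 1 codon = 3 bp
bp = 225 * 3 = 675 bp

675 bp


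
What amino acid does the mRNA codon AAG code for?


Standard genetic code lookup.
Codon AAG -> Lys

Lys


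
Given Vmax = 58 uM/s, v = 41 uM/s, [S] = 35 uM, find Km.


Km = [S] * (Vmax - v) / v
Km = 35 * (58 - 41) / 41
Km = 14.5122 uM

14.5122 uM


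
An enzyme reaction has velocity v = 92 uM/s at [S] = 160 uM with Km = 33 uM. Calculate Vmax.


Vmax = v * (Km + [S]) / [S]
Vmax = 92 * (33 + 160) / 160
Vmax = 110.975 uM/s

110.975 uM/s


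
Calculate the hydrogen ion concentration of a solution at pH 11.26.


[H+] = 10^(-pH)
[H+] = 10^(-11.26)
[H+] = 5.495e-12 M

5.495e-12 M


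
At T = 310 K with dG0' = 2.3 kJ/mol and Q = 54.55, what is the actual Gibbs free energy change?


dG = dG0' + RT * ln(Q) / 1000
dG = 2.3 + 8.314 * 310 * ln(54.55) / 1000
dG = 12.6071 kJ/mol

12.6071 kJ/mol


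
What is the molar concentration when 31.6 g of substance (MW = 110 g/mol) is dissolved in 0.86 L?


C = (mass / MW) / volume
C = (31.6 / 110) / 0.86
C = 0.334 M

0.334 M


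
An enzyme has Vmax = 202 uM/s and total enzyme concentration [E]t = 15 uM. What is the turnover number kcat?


kcat = Vmax / [E]t
kcat = 202 / 15
kcat = 13.4667 s^-1

13.4667 s^-1


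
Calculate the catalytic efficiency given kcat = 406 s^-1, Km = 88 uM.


Catalytic efficiency = kcat / Km
= 406 / 88
= 4.6136 uM^-1*s^-1

4.6136 uM^-1*s^-1


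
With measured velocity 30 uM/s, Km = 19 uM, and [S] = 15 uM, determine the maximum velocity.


Vmax = v * (Km + [S]) / [S]
Vmax = 30 * (19 + 15) / 15
Vmax = 68.0 uM/s

68.0 uM/s


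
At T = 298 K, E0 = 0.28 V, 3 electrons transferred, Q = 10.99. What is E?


E = E0 - (RT/nF) * ln(Q)
E = 0.28 - (8.314 * 298 / (3 * 96485)) * ln(10.99)
E = 0.2595 V

0.2595 V


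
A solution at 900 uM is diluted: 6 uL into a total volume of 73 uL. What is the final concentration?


C2 = C1 * V1 / V2
C2 = 900 * 6 / 73
C2 = 73.9726 uM

73.9726 uM


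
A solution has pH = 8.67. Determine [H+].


[H+] = 10^(-pH)
[H+] = 10^(-8.67)
[H+] = 2.138e-09 M

2.138e-09 M


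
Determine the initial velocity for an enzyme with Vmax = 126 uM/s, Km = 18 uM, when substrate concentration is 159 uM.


v = Vmax * [S] / (Km + [S])
v = 126 * 159 / (18 + 159)
v = 113.1864 uM/s

113.1864 uM/s


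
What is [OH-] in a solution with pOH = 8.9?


[OH-] = 10^(-pOH)
[OH-] = 10^(-8.9)
[OH-] = 1.259e-09 M

1.259e-09 M


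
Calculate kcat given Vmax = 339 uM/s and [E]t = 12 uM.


kcat = Vmax / [E]t
kcat = 339 / 12
kcat = 28.25 s^-1

28.25 s^-1


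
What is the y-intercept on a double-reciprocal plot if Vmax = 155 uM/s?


y-intercept = 1/Vmax
= 1/155
= 0.0065 s/uM

0.0065 s/uM


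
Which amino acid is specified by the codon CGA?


Standard genetic code lookup.
Codon CGA -> Arg

Arg


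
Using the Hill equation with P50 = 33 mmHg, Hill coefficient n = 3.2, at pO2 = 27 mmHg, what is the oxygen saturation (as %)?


Y = pO2^n / (P50^n + pO2^n)
Y = 27^3.2 / (33^3.2 + 27^3.2)
Y = 34.48%

34.48%


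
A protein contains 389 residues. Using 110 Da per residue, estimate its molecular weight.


MW = n_residues * 110 Da
MW = 389 * 110
MW = 42790 Da

42790 Da


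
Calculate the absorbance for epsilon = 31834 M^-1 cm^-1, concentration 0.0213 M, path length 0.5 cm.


A = epsilon * c * l
A = 31834 * 0.0213 * 0.5
A = 339.0321

339.0321


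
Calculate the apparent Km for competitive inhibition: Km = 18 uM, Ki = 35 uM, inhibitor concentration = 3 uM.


Km_app = Km * (1 + [I]/Ki)
Km_app = 18 * (1 + 3/35)
Km_app = 19.5429 uM

19.5429 uM


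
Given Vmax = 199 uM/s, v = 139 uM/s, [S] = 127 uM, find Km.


Km = [S] * (Vmax - v) / v
Km = 127 * (199 - 139) / 139
Km = 54.8201 uM

54.8201 uM


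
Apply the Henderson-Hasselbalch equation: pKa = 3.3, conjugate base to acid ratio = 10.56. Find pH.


pH = pKa + log10([A-]/[HA])
pH = 3.3 + log10(10.56)
pH = 4.3237

4.3237


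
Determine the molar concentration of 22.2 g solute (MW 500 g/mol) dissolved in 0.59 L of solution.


C = (mass / MW) / volume
C = (22.2 / 500) / 0.59
C = 0.0753 M

0.0753 M


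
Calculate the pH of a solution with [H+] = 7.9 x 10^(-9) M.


pH = -log10([H+])
pH = -log10(7.9 x 10^(-9))
pH = 8.1024

8.1024


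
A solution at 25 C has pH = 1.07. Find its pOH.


pOH = 14 - pH
pOH = 14 - 1.07
pOH = 12.93

12.93


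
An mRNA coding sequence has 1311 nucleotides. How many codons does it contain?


codons = nucleotides / 3
codons = 1311 / 3 = 437

437


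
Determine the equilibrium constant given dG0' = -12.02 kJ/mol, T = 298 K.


Keq = exp(-dG0 * 1000 / (R * T))
Keq = exp(-(-12.02) * 1000 / (8.314 * 298))
Keq = 127.9352

127.9352


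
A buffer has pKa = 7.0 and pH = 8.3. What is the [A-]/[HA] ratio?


[A-]/[HA] = 10^(pH - pKa)
= 10^(8.3 - 7.0)
= 19.9526

19.9526


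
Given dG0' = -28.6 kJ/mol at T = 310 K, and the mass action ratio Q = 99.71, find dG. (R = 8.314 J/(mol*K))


dG = dG0' + RT * ln(Q) / 1000
dG = -28.6 + 8.314 * 310 * ln(99.71) / 1000
dG = -16.7384 kJ/mol

-16.7384 kJ/mol


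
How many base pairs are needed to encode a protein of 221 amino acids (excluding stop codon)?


Each amino acid = 1 codon = 3 bp
bp = 221 * 3 = 663 bp

663 bp


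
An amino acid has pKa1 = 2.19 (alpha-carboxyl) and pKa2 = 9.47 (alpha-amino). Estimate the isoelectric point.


pI = (pKa1 + pKa2) / 2
pI = (2.19 + 9.47) / 2
pI = 5.83

5.83


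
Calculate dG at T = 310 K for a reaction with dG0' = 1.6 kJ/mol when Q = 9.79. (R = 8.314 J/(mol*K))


dG = dG0' + RT * ln(Q) / 1000
dG = 1.6 + 8.314 * 310 * ln(9.79) / 1000
dG = 7.4798 kJ/mol

7.4798 kJ/mol


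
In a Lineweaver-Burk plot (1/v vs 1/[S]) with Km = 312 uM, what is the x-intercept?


x-intercept = -1/Km
= -1/312
= -0.0032 1/uM

-0.0032 1/uM


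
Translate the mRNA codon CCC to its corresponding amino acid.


Standard genetic code lookup.
Codon CCC -> Pro

Pro


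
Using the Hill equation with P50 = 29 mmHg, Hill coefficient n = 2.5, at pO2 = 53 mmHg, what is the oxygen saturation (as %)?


Y = pO2^n / (P50^n + pO2^n)
Y = 53^2.5 / (29^2.5 + 53^2.5)
Y = 81.87%

81.87%


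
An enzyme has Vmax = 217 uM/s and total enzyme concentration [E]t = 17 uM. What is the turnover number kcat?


kcat = Vmax / [E]t
kcat = 217 / 17
kcat = 12.7647 s^-1

12.7647 s^-1


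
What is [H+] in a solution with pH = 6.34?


[H+] = 10^(-pH)
[H+] = 10^(-6.34)
[H+] = 4.571e-07 M

4.571e-07 M


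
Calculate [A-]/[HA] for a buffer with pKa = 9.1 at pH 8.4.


[A-]/[HA] = 10^(pH - pKa)
= 10^(8.4 - 9.1)
= 0.1995

0.1995


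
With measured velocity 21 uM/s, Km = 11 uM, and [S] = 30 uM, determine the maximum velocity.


Vmax = v * (Km + [S]) / [S]
Vmax = 21 * (11 + 30) / 30
Vmax = 28.7 uM/s

28.7 uM/s


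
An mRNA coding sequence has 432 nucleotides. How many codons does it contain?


codons = nucleotides / 3
codons = 432 / 3 = 144

144


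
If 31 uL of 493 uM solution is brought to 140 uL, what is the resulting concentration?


C2 = C1 * V1 / V2
C2 = 493 * 31 / 140
C2 = 109.1643 uM

109.1643 uM


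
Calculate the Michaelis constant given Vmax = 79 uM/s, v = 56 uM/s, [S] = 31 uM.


Km = [S] * (Vmax - v) / v
Km = 31 * (79 - 56) / 56
Km = 12.7321 uM

12.7321 uM


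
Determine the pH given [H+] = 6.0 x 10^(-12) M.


pH = -log10([H+])
pH = -log10(6.0 x 10^(-12))
pH = 11.2218

11.2218


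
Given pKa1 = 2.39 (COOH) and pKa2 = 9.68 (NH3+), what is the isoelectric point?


pI = (pKa1 + pKa2) / 2
pI = (2.39 + 9.68) / 2
pI = 6.035

6.035


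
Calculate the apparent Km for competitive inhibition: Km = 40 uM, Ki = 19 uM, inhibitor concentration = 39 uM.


Km_app = Km * (1 + [I]/Ki)
Km_app = 40 * (1 + 39/19)
Km_app = 122.1053 uM

122.1053 uM


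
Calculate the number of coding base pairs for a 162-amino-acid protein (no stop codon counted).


Each amino acid = 1 codon = 3 bp
bp = 162 * 3 = 486 bp

486 bp


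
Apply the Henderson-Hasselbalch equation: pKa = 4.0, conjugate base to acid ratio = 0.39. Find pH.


pH = pKa + log10([A-]/[HA])
pH = 4.0 + log10(0.39)
pH = 3.5911

3.5911


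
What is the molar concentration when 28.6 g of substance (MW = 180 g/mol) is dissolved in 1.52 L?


C = (mass / MW) / volume
C = (28.6 / 180) / 1.52
C = 0.1045 M

0.1045 M


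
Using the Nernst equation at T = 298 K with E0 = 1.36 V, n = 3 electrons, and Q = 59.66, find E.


E = E0 - (RT/nF) * ln(Q)
E = 1.36 - (8.314 * 298 / (3 * 96485)) * ln(59.66)
E = 1.325 V

1.325 V


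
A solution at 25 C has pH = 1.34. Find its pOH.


pOH = 14 - pH
pOH = 14 - 1.34
pOH = 12.66

12.66


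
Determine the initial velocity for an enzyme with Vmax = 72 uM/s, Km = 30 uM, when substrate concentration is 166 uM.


v = Vmax * [S] / (Km + [S])
v = 72 * 166 / (30 + 166)
v = 60.9796 uM/s

60.9796 uM/s


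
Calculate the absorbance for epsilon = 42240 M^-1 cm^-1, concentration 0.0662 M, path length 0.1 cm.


A = epsilon * c * l
A = 42240 * 0.0662 * 0.1
A = 279.6288

279.6288


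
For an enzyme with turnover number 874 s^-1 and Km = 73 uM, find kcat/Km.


Catalytic efficiency = kcat / Km
= 874 / 73
= 11.9726 uM^-1*s^-1

11.9726 uM^-1*s^-1


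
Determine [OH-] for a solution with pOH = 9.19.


[OH-] = 10^(-pOH)
[OH-] = 10^(-9.19)
[OH-] = 6.457e-10 M

6.457e-10 M


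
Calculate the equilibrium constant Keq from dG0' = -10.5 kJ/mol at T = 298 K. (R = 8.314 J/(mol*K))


Keq = exp(-dG0 * 1000 / (R * T))
Keq = exp(-(-10.5) * 1000 / (8.314 * 298))
Keq = 69.2706

69.2706


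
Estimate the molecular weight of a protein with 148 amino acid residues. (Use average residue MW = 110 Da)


MW = n_residues * 110 Da
MW = 148 * 110
MW = 16280 Da

16280 Da


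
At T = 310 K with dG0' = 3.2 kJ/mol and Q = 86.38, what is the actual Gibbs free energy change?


dG = dG0' + RT * ln(Q) / 1000
dG = 3.2 + 8.314 * 310 * ln(86.38) / 1000
dG = 14.6917 kJ/mol

14.6917 kJ/mol


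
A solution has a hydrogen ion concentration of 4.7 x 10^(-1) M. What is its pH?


pH = -log10([H+])
pH = -log10(4.7 x 10^(-1))
pH = 0.3279

0.3279


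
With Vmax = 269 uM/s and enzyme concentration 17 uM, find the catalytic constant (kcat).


kcat = Vmax / [E]t
kcat = 269 / 17
kcat = 15.8235 s^-1

15.8235 s^-1


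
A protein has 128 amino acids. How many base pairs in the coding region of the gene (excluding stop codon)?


Each amino acid = 1 codon = 3 bp
bp = 128 * 3 = 384 bp

384 bp


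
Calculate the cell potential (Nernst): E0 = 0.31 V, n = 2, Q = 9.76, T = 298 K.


E = E0 - (RT/nF) * ln(Q)
E = 0.31 - (8.314 * 298 / (2 * 96485)) * ln(9.76)
E = 0.2807 V

0.2807 V


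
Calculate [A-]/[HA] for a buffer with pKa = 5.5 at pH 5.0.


[A-]/[HA] = 10^(pH - pKa)
= 10^(5.0 - 5.5)
= 0.3162

0.3162


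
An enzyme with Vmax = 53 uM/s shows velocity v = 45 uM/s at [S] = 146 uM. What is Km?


Km = [S] * (Vmax - v) / v
Km = 146 * (53 - 45) / 45
Km = 25.9556 uM

25.9556 uM


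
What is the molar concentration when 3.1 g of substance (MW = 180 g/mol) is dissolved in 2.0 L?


C = (mass / MW) / volume
C = (3.1 / 180) / 2.0
C = 0.0086 M

0.0086 M


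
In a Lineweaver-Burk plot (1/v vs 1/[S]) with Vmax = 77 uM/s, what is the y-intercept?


y-intercept = 1/Vmax
= 1/77
= 0.013 s/uM

0.013 s/uM


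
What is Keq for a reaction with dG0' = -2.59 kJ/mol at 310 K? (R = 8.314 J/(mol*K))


Keq = exp(-dG0 * 1000 / (R * T))
Keq = exp(-(-2.59) * 1000 / (8.314 * 310))
Keq = 2.7317

2.7317


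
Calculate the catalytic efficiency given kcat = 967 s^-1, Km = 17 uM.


Catalytic efficiency = kcat / Km
= 967 / 17
= 56.8824 uM^-1*s^-1

56.8824 uM^-1*s^-1


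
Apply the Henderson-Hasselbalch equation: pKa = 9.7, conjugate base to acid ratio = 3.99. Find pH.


pH = pKa + log10([A-]/[HA])
pH = 9.7 + log10(3.99)
pH = 10.301

10.301


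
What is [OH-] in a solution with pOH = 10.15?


[OH-] = 10^(-pOH)
[OH-] = 10^(-10.15)
[OH-] = 7.079e-11 M

7.079e-11 M


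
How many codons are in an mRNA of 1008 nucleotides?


codons = nucleotides / 3
codons = 1008 / 3 = 336

336


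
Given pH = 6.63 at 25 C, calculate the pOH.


pOH = 14 - pH
pOH = 14 - 6.63
pOH = 7.37

7.37


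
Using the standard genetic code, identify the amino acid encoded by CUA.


Standard genetic code lookup.
Codon CUA -> Leu

Leu


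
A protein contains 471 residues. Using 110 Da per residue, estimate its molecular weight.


MW = n_residues * 110 Da
MW = 471 * 110
MW = 51810 Da

51810 Da


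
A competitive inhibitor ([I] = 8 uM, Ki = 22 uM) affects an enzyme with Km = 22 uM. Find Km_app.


Km_app = Km * (1 + [I]/Ki)
Km_app = 22 * (1 + 8/22)
Km_app = 30.0 uM

30.0 uM


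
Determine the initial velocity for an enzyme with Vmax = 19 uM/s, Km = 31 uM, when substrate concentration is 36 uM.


v = Vmax * [S] / (Km + [S])
v = 19 * 36 / (31 + 36)
v = 10.209 uM/s

10.209 uM/s


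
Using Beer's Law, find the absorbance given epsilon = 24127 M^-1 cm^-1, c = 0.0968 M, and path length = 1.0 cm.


A = epsilon * c * l
A = 24127 * 0.0968 * 1.0
A = 2335.4936

2335.4936


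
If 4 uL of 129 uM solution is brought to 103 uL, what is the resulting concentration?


C2 = C1 * V1 / V2
C2 = 129 * 4 / 103
C2 = 5.0097 uM

5.0097 uM


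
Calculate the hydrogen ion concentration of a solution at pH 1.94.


[H+] = 10^(-pH)
[H+] = 10^(-1.94)
[H+] = 0.0115 M

0.0115 M


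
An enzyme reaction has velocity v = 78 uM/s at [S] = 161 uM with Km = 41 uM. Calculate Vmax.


Vmax = v * (Km + [S]) / [S]
Vmax = 78 * (41 + 161) / 161
Vmax = 97.8634 uM/s

97.8634 uM/s


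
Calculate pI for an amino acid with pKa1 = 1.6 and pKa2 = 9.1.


pI = (pKa1 + pKa2) / 2
pI = (1.6 + 9.1) / 2
pI = 5.35

5.35


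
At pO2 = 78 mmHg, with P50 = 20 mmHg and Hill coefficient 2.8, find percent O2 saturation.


Y = pO2^n / (P50^n + pO2^n)
Y = 78^2.8 / (20^2.8 + 78^2.8)
Y = 97.83%

97.83%


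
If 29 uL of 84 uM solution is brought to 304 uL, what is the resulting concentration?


C2 = C1 * V1 / V2
C2 = 84 * 29 / 304
C2 = 8.0132 uM

8.0132 uM


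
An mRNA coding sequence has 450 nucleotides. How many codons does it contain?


codons = nucleotides / 3
codons = 450 / 3 = 150

150


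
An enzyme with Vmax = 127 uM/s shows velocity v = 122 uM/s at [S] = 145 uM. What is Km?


Km = [S] * (Vmax - v) / v
Km = 145 * (127 - 122) / 122
Km = 5.9426 uM

5.9426 uM


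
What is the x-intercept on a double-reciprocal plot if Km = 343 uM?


x-intercept = -1/Km
= -1/343
= -0.0029 1/uM

-0.0029 1/uM


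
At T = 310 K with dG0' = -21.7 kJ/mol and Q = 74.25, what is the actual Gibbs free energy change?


dG = dG0' + RT * ln(Q) / 1000
dG = -21.7 + 8.314 * 310 * ln(74.25) / 1000
dG = -10.5983 kJ/mol

-10.5983 kJ/mol


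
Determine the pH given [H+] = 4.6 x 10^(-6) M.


pH = -log10([H+])
pH = -log10(4.6 x 10^(-6))
pH = 5.3372

5.3372


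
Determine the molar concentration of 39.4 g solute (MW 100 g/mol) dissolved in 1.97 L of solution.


C = (mass / MW) / volume
C = (39.4 / 100) / 1.97
C = 0.2 M

0.2 M


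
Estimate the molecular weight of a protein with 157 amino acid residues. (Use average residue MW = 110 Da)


MW = n_residues * 110 Da
MW = 157 * 110
MW = 17270 Da

17270 Da


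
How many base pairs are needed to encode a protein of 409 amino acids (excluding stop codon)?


Each amino acid = 1 codon = 3 bp
bp = 409 * 3 = 1227 bp

1227 bp


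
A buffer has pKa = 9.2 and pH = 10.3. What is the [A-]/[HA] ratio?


[A-]/[HA] = 10^(pH - pKa)
= 10^(10.3 - 9.2)
= 12.5893

12.5893


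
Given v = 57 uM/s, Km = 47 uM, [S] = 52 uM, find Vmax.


Vmax = v * (Km + [S]) / [S]
Vmax = 57 * (47 + 52) / 52
Vmax = 108.5192 uM/s

108.5192 uM/s


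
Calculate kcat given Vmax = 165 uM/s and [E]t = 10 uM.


kcat = Vmax / [E]t
kcat = 165 / 10
kcat = 16.5 s^-1

16.5 s^-1


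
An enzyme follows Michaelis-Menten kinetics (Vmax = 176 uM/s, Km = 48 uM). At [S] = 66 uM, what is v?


v = Vmax * [S] / (Km + [S])
v = 176 * 66 / (48 + 66)
v = 101.8947 uM/s

101.8947 uM/s


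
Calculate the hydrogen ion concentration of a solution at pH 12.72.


[H+] = 10^(-pH)
[H+] = 10^(-12.72)
[H+] = 1.905e-13 M

1.905e-13 M


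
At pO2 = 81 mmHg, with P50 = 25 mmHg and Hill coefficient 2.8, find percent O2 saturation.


Y = pO2^n / (P50^n + pO2^n)
Y = 81^2.8 / (25^2.8 + 81^2.8)
Y = 96.41%

96.41%


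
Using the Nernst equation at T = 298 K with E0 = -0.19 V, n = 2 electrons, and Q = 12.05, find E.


E = E0 - (RT/nF) * ln(Q)
E = -0.19 - (8.314 * 298 / (2 * 96485)) * ln(12.05)
E = -0.222 V

-0.222 V


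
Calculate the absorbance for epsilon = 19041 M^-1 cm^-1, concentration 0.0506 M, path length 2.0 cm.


A = epsilon * c * l
A = 19041 * 0.0506 * 2.0
A = 1926.9492

1926.9492


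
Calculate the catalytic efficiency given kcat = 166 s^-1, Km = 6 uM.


Catalytic efficiency = kcat / Km
= 166 / 6
= 27.6667 uM^-1*s^-1

27.6667 uM^-1*s^-1


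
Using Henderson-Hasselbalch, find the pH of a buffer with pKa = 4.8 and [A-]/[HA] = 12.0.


pH = pKa + log10([A-]/[HA])
pH = 4.8 + log10(12.0)
pH = 5.8792

5.8792


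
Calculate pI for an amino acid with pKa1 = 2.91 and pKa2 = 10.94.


pI = (pKa1 + pKa2) / 2
pI = (2.91 + 10.94) / 2
pI = 6.925

6.925


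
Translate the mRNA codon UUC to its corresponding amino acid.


Standard genetic code lookup.
Codon UUC -> Phe

Phe


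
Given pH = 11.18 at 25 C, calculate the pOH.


pOH = 14 - pH
pOH = 14 - 11.18
pOH = 2.82

2.82


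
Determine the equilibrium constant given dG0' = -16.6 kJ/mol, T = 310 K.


Keq = exp(-dG0 * 1000 / (R * T))
Keq = exp(-(-16.6) * 1000 / (8.314 * 310))
Keq = 626.8761

626.8761


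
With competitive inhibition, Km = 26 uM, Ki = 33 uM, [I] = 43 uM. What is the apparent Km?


Km_app = Km * (1 + [I]/Ki)
Km_app = 26 * (1 + 43/33)
Km_app = 59.8788 uM

59.8788 uM


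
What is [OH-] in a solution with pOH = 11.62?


[OH-] = 10^(-pOH)
[OH-] = 10^(-11.62)
[OH-] = 2.399e-12 M

2.399e-12 M


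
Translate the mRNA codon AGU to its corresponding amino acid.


Standard genetic code lookup.
Codon AGU -> Ser

Ser


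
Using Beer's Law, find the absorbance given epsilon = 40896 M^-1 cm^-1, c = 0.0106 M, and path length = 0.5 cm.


A = epsilon * c * l
A = 40896 * 0.0106 * 0.5
A = 216.7488

216.7488


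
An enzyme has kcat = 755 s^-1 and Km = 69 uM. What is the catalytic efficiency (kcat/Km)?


Catalytic efficiency = kcat / Km
= 755 / 69
= 10.942 uM^-1*s^-1

10.942 uM^-1*s^-1


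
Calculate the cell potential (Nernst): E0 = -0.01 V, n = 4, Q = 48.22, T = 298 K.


E = E0 - (RT/nF) * ln(Q)
E = -0.01 - (8.314 * 298 / (4 * 96485)) * ln(48.22)
E = -0.0349 V

-0.0349 V


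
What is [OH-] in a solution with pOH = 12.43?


[OH-] = 10^(-pOH)
[OH-] = 10^(-12.43)
[OH-] = 3.715e-13 M

3.715e-13 M


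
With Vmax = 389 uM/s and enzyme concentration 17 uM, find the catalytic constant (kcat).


kcat = Vmax / [E]t
kcat = 389 / 17
kcat = 22.8824 s^-1

22.8824 s^-1


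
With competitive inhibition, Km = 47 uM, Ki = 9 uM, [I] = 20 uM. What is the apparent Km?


Km_app = Km * (1 + [I]/Ki)
Km_app = 47 * (1 + 20/9)
Km_app = 151.4444 uM

151.4444 uM


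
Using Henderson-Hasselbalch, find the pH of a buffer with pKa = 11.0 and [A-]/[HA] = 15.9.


pH = pKa + log10([A-]/[HA])
pH = 11.0 + log10(15.9)
pH = 12.2014

12.2014


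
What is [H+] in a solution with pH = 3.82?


[H+] = 10^(-pH)
[H+] = 10^(-3.82)
[H+] = 1.514e-04 M

1.514e-04 M


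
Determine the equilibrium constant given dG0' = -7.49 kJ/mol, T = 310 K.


Keq = exp(-dG0 * 1000 / (R * T))
Keq = exp(-(-7.49) * 1000 / (8.314 * 310))
Keq = 18.2853

18.2853


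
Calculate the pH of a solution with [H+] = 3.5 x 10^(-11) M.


pH = -log10([H+])
pH = -log10(3.5 x 10^(-11))
pH = 10.4559

10.4559


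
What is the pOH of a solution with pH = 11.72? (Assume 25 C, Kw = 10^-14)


pOH = 14 - pH
pOH = 14 - 11.72
pOH = 2.28

2.28


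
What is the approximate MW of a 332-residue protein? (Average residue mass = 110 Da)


MW = n_residues * 110 Da
MW = 332 * 110
MW = 36520 Da

36520 Da


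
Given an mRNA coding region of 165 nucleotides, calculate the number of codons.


codons = nucleotides / 3
codons = 165 / 3 = 55

55


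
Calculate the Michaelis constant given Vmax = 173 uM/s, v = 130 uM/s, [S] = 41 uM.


Km = [S] * (Vmax - v) / v
Km = 41 * (173 - 130) / 130
Km = 13.5615 uM

13.5615 uM


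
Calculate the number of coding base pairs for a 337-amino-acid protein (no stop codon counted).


Each amino acid = 1 codon = 3 bp
bp = 337 * 3 = 1011 bp

1011 bp


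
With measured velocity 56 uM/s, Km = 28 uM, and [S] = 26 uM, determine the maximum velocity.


Vmax = v * (Km + [S]) / [S]
Vmax = 56 * (28 + 26) / 26
Vmax = 116.3077 uM/s

116.3077 uM/s


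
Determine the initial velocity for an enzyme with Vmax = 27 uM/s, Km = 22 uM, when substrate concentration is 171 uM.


v = Vmax * [S] / (Km + [S])
v = 27 * 171 / (22 + 171)
v = 23.9223 uM/s

23.9223 uM/s


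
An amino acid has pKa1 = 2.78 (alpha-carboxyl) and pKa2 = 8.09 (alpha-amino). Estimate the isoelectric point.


pI = (pKa1 + pKa2) / 2
pI = (2.78 + 8.09) / 2
pI = 5.435

5.435


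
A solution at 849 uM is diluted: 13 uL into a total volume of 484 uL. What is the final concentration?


C2 = C1 * V1 / V2
C2 = 849 * 13 / 484
C2 = 22.8037 uM

22.8037 uM


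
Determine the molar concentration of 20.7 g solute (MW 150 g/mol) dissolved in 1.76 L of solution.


C = (mass / MW) / volume
C = (20.7 / 150) / 1.76
C = 0.0784 M

0.0784 M


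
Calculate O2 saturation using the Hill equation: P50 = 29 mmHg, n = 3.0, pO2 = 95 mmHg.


Y = pO2^n / (P50^n + pO2^n)
Y = 95^3.0 / (29^3.0 + 95^3.0)
Y = 97.23%

97.23%


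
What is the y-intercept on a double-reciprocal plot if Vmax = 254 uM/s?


y-intercept = 1/Vmax
= 1/254
= 0.0039 s/uM

0.0039 s/uM


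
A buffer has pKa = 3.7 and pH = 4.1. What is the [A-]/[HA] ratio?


[A-]/[HA] = 10^(pH - pKa)
= 10^(4.1 - 3.7)
= 2.5119

2.5119
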